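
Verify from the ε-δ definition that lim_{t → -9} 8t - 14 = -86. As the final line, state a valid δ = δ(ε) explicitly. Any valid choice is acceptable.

δ = ε/8

Fix ε > 0. We need δ > 0 so that 0 < |t + 9| < δ implies |(8t - 14) + 86| < ε.
|(8t - 14) + 86| = |8t + 72| = 8|t + 9|.
So 8|t + 9| < ε exactly when |t + 9| < ε/8.
Choosing δ = ε/8 gives |(8t - 14) + 86| = 8|t + 9| < ε whenever |t + 9| < δ.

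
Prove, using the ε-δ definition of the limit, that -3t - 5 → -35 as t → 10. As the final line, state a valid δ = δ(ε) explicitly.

δ = ε/3

Fix ε > 0. We need δ > 0 so that 0 < |t − 10| < δ implies |(-3t - 5) + 35| < ε.
|(-3t - 5) + 35| = |-3t + 30| = 3|t − 10|.
So 3|t − 10| < ε exactly when |t − 10| < ε/3.
Choosing δ = ε/3 gives |(-3t - 5) + 35| = 3|t − 10| < ε whenever |t − 10| < δ.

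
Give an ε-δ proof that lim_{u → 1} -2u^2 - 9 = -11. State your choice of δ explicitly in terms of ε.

δ = min(1, ε/6)

Fix ε > 0. We want δ > 0 such that 0 < |u − 1| < δ implies |(-2u^2 - 9) + 11| < ε.
(-2u^2 - 9) + 11 = -2u^2 + 2 = (u − 1)(-2u - 2).
So |(-2u^2 - 9) + 11| = |u − 1|·|-2u - 2|.
Assume first that |u − 1| < 1, so |u| < 2. Then |-2u - 2| ≤ 2·2 + 2 = 6.
Hence |(-2u^2 - 9) + 11| ≤ 6|u − 1| < ε provided |u − 1| < ε/6.
Take δ = min(1, ε/6). Then 0 < |u − 1| < δ gives both |u − 1| < 1 and |u − 1| < ε/6, so |(-2u^2 - 9) + 11| < ε.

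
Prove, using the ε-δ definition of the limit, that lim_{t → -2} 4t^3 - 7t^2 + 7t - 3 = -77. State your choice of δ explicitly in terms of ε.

Fix ε > 0. We want δ > 0 such that 0 < |t + 2| < δ implies |(4t^3 - 7t^2 + 7t - 3) + 77| < ε.
(4t^3 - 7t^2 + 7t - 3) + 77 = 4t^3 - 7t^2 + 7t + 74 = (t + 2)(4t^2 - 15t + 37).
So |(4t^3 - 7t^2 + 7t - 3) + 77| = |t + 2|·|4t^2 - 15t + 37|.
Assume first that |t + 2| < 2, so |t| < 4. Then |4t^2 - 15t + 37| ≤ 4·4^2 + 15·4 + 37 = 161.
Hence |(4t^3 - 7t^2 + 7t - 3) + 77| ≤ 161|t + 2| < ε provided |t + 2| < ε/161.
Choosing δ = min(2, ε/161) ensures both conditions, hence |(4t^3 - 7t^2 + 7t - 3) + 77| < ε.

δ = min(2, ε/161)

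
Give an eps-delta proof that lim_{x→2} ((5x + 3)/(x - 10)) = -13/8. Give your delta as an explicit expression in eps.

delta = min(4, (32/53)eps)

Fix eps > 0. We want delta > 0 with 0 < |x − 2| < delta ⇒ |(5x + 3)/(x - 10) + 13/8| < eps.
Combining over a common denominator, (5x + 3)/(x - 10) + 13/8 = [(5x + 3)·(-8) − 13·(x - 10)] / [(-8)·(x - 10)] = -53(x − 2) / ((-8)(x - 10)).
So |(5x + 3)/(x - 10) + 13/8| = 53|x − 2| / (8·|x − 10|).
Restrict delta ≤ 4. Then |x − 2| < 4 gives |x − 10| = |(x − 2) + (-8)| ≥ 8 − 4 = 4.
Hence |(5x + 3)/(x - 10) + 13/8| < 53|x − 2|/(8·4) = (53/32)|x − 2|, which is < eps once |x − 2| < (32/53)eps.
Take delta = min(4, (32/53)eps). Then 0 < |x − 2| < delta forces both bounds, so |(5x + 3)/(x - 10) + 13/8| < eps.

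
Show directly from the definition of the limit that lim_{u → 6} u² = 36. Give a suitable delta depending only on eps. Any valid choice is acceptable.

Let eps > 0. We seek delta > 0 with 0 < |u − 6| < delta ⇒ |u² − 36| < eps.
Factor: u² − 36 = (u − 6)(u + 6), so |u² − 36| = |u − 6|·|u + 6|.
Impose delta ≤ 2 so that |u| < 8; then |u + 6| ≤ 14.
Hence |u² − 36| ≤ 14|u − 6|, which is < eps once |u − 6| < eps/14.
Take delta = min(2, eps/14). If 0 < |u − 6| < delta then both bounds hold and |u² − 36| ≤ 14|u − 6| < 14·(eps/14) = eps.

delta = min(2, eps/14)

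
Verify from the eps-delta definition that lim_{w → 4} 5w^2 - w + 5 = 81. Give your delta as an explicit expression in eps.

delta = min(1, eps/44)

Let eps > 0 be given. We want delta > 0 such that 0 < |w − 4| < delta implies |(5w^2 - w + 5) − 81| < eps.
(5w^2 - w + 5) − 81 = 5w^2 - w - 76 = (w − 4)(5w + 19).
So |(5w^2 - w + 5) − 81| = |w − 4|·|5w + 19|.
Require delta ≤ 1. Then |w − 4| < 1 gives |w| < 5, and by the triangle inequality |5w + 19| ≤ 5·5 + 19 = 44.
Hence |(5w^2 - w + 5) − 81| ≤ 44|w − 4| < eps provided |w − 4| < eps/44.
Choosing delta = min(1, eps/44) ensures both conditions, hence |(5w^2 - w + 5) − 81| < eps.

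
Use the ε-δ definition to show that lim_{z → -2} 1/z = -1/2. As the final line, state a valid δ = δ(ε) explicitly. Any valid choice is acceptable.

Suppose ε > 0. We seek δ > 0 such that 0 < |z + 2| < δ implies |1/z + 1/2| < ε.
|1/z + 1/2| = |-2 − z|/(2·|z|) = |z + 2|/(2|z|).
Restrict δ ≤ 1. Then |z + 2| < 1 gives |z| > 1, so 2|z| > 2.
Then |1/z + 1/2| < |z + 2|/2, which is < ε when |z + 2| < 2ε.
Take δ = min(1, 2ε). Then 0 < |z + 2| < δ gives both |z + 2| < 1 and |z + 2| < 2ε, so |1/z + 1/2| < ε.

δ = min(1, 2ε)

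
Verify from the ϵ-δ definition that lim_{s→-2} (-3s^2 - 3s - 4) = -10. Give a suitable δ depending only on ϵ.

δ = min(1, ϵ/12)

Suppose ϵ > 0. We want δ > 0 such that 0 < |s + 2| < δ implies |(-3s^2 - 3s - 4) + 10| < ϵ.
(-3s^2 - 3s - 4) + 10 = -3s^2 - 3s + 6 = (s + 2)(-3s + 3).
So |(-3s^2 - 3s - 4) + 10| = |s + 2|·|-3s + 3|.
Require δ ≤ 1. Then |s + 2| < 1 gives |s| < 3, and by the triangle inequality |-3s + 3| ≤ 3·3 + 3 = 12.
Hence |(-3s^2 - 3s - 4) + 10| ≤ 12|s + 2| < ϵ provided |s + 2| < ϵ/12.
Take δ = min(1, ϵ/12). Then 0 < |s + 2| < δ gives both |s + 2| < 1 and |s + 2| < ϵ/12, so |(-3s^2 - 3s - 4) + 10| < ϵ.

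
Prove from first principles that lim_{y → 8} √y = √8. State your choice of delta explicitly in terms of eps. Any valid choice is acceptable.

delta = min(8, √8·eps)

Let eps > 0 be given. We want delta > 0 such that 0 < |y − 8| < delta implies |√y − √8| < eps.
Rationalise: √y − √8 = (y − 8)/(√y + √8), so |√y − √8| = |y − 8|/(√y + √8).
Restrict delta ≤ 8 so that |y − 8| < 8 forces y > 0, and then √y + √8 > √8.
Hence |√y − √8| < |y − 8|/√8, which is < eps once |y − 8| < √8·eps.
Take delta = min(8, √8·eps). If 0 < |y − 8| < delta then y > 0 and |√y − √8| < |y − 8|/√8 < eps.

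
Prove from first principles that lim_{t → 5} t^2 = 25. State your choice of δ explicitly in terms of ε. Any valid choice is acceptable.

Let ε > 0 be given. We seek δ > 0 with 0 < |t − 5| < δ ⇒ |t^2 − 25| < ε.
Factor: t^2 − 25 = (t − 5)(t + 5), so |t^2 − 25| = |t − 5|·|t + 5|.
Restrict δ ≤ 2. Then |t − 5| < 2 gives |t| < 7, so by the triangle inequality |t + 5| ≤ 7 + 5 = 12.
Hence |t^2 − 25| ≤ 12|t − 5|, which is < ε once |t − 5| < ε/12.
Take δ = min(2, ε/12). If 0 < |t − 5| < δ then both bounds hold and |t^2 − 25| ≤ 12|t − 5| < 12·(ε/12) = ε.

δ = min(2, ε/12)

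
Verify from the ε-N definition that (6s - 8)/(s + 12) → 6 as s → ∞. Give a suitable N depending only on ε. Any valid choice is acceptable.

Suppose ε > 0. We seek N > 0 such that s > N implies |(6s - 8)/(s + 12) − 6| < ε.
(6s - 8)/(s + 12) − 6 = ((6s - 8) − 6(s + 12)) / ((s + 12)) = -80/((s + 12)).
For s > 0 we have s + 12 > s, so |(6s - 8)/(s + 12) − 6| = 80/((s + 12)) < 80/(s) = 80/s.
Thus |(6s - 8)/(s + 12) − 6| < ε whenever s > 80/ε.
Take N = 80/ε. If s > N then |(6s - 8)/(s + 12) − 6| < 80/s < ε.

N = 80/ε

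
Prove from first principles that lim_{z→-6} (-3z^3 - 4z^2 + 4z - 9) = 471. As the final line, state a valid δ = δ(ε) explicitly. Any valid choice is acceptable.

Let ε > 0 be given. We want δ > 0 such that 0 < |z + 6| < δ implies |(-3z^3 - 4z^2 + 4z - 9) − 471| < ε.
(-3z^3 - 4z^2 + 4z - 9) − 471 = -3z^3 - 4z^2 + 4z - 480 = (z + 6)(-3z^2 + 14z - 80).
So |(-3z^3 - 4z^2 + 4z - 9) − 471| = |z + 6|·|-3z^2 + 14z - 80|.
Require δ ≤ 1. Then |z + 6| < 1 gives |z| < 7, and by the triangle inequality |-3z^2 + 14z - 80| ≤ 3·7^2 + 14·7 + 80 = 325.
Hence |(-3z^3 - 4z^2 + 4z - 9) − 471| ≤ 325|z + 6| < ε provided |z + 6| < ε/325.
Choosing δ = min(1, ε/325) ensures both conditions, hence |(-3z^3 - 4z^2 + 4z - 9) − 471| < ε.

δ = min(1, ε/325)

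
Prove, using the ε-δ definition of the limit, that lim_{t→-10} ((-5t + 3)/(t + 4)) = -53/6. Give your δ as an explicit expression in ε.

Let ε > 0 be given. We want δ > 0 with 0 < |t + 10| < δ ⇒ |(-5t + 3)/(t + 4) + 53/6| < ε.
Combining over a common denominator, (-5t + 3)/(t + 4) + 53/6 = [(-5t + 3)·(-6) − 53·(t + 4)] / [(-6)·(t + 4)] = -23(t + 10) / ((-6)(t + 4)).
So |(-5t + 3)/(t + 4) + 53/6| = 23|t + 10| / (6·|t + 4|).
Require δ ≤ 3, so |t + 4| ≥ |-6| − |t + 10| > 6 − 3 = 3.
Hence |(-5t + 3)/(t + 4) + 53/6| < 23|t + 10|/(6·3) = (23/18)|t + 10|, which is < ε once |t + 10| < (18/23)ε.
Take δ = min(3, (18/23)ε). Then 0 < |t + 10| < δ forces both bounds, so |(-5t + 3)/(t + 4) + 53/6| < ε.

δ = min(3, (18/23)ε)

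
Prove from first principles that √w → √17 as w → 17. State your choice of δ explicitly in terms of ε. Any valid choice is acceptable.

δ = min(17, √17·ε)

Let ε > 0 be given. We want δ > 0 such that 0 < |w − 17| < δ implies |√w − √17| < ε.
Rationalise: √w − √17 = (w − 17)/(√w + √17), so |√w − √17| = |w − 17|/(√w + √17).
Restrict δ ≤ 17 so that |w − 17| < 17 forces w > 0, and then √w + √17 > √17.
Hence |√w − √17| < |w − 17|/√17, which is < ε once |w − 17| < √17·ε.
Take δ = min(17, √17·ε). If 0 < |w − 17| < δ then w > 0 and |√w − √17| < |w − 17|/√17 < ε.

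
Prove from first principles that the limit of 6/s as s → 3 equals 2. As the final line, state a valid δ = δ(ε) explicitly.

Let ε > 0 be given. We seek δ > 0 such that 0 < |s − 3| < δ implies |6/s − 2| < ε.
|6/s − 2| = 6·|3 − s|/(3·|s|) = 6|s − 3|/(3|s|).
Require δ ≤ 3/2 so that |s| > 3 − 3/2 = 3/2, hence 3|s| > 9/2.
Then |6/s − 2| < 6|s − 3|/(9/2), which is < ε when |s − 3| < (3/4)ε.
Take δ = min(3/2, (3/4)ε). Then 0 < |s − 3| < δ gives both |s − 3| < 3/2 and |s − 3| < (3/4)ε, so |6/s − 2| < ε.

δ = min(3/2, (3/4)ε)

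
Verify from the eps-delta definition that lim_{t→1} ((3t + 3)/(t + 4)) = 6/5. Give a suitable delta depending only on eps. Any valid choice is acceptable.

delta = min(5/2, (25/18)eps)

Fix eps > 0. We want delta > 0 with 0 < |t − 1| < delta ⇒ |(3t + 3)/(t + 4) − (6/5)| < eps.
Combining over a common denominator, (3t + 3)/(t + 4) − (6/5) = [(3t + 3)·5 − 6·(t + 4)] / [5·(t + 4)] = 9(t − 1) / (5(t + 4)).
So |(3t + 3)/(t + 4) − (6/5)| = 9|t − 1| / (5·|t + 4|).
Require delta ≤ 5/2, so |t + 4| ≥ |5| − |t − 1| > 5 − 5/2 = 5/2.
Hence |(3t + 3)/(t + 4) − (6/5)| < 9|t − 1|/(5·(5/2)) = (18/25)|t − 1|, which is < eps once |t − 1| < (25/18)eps.
Take delta = min(5/2, (25/18)eps). Then 0 < |t − 1| < delta forces both bounds, so |(3t + 3)/(t + 4) − (6/5)| < eps.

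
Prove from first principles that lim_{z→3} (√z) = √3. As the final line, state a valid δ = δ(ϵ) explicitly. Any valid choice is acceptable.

δ = min(3, √3·ϵ)

Suppose ϵ > 0. We want δ > 0 such that 0 < |z − 3| < δ implies |√z − √3| < ϵ.
Multiplying by the conjugate, |√z − √3| = |z − 3|/(√z + √3).
Restrict δ ≤ 3 so that |z − 3| < 3 forces z > 0, and then √z + √3 > √3.
Hence |√z − √3| < |z − 3|/√3, which is < ϵ once |z − 3| < √3·ϵ.
Take δ = min(3, √3·ϵ). If 0 < |z − 3| < δ then z > 0 and |√z − √3| < |z − 3|/√3 < ϵ.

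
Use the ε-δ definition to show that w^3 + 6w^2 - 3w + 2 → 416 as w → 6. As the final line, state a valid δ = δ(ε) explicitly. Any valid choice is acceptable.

Let ε > 0 be given. We want δ > 0 such that 0 < |w − 6| < δ implies |(w^3 + 6w^2 - 3w + 2) − 416| < ε.
(w^3 + 6w^2 - 3w + 2) − 416 = w^3 + 6w^2 - 3w - 414 = (w − 6)(w^2 + 12w + 69).
So |(w^3 + 6w^2 - 3w + 2) − 416| = |w − 6|·|w^2 + 12w + 69|.
Assume first that |w − 6| < 1, so |w| < 7. Then |w^2 + 12w + 69| ≤ 7^2 + 12·7 + 69 = 202.
Hence |(w^3 + 6w^2 - 3w + 2) − 416| ≤ 202|w − 6| < ε provided |w − 6| < ε/202.
Take δ = min(1, ε/202). Then 0 < |w − 6| < δ gives both |w − 6| < 1 and |w − 6| < ε/202, so |(w^3 + 6w^2 - 3w + 2) − 416| < ε.

δ = min(1, ε/202)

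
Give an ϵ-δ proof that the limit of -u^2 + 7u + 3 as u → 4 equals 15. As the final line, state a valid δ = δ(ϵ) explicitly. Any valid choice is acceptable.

Let ϵ > 0. We want δ > 0 such that 0 < |u − 4| < δ implies |(-u^2 + 7u + 3) − 15| < ϵ.
(-u^2 + 7u + 3) − 15 = -u^2 + 7u - 12 = (u − 4)(-u + 3).
So |(-u^2 + 7u + 3) − 15| = |u − 4|·|-u + 3|.
Require δ ≤ 1. Then |u − 4| < 1 gives |u| < 5, and by the triangle inequality |-u + 3| ≤ 5 + 3 = 8.
Hence |(-u^2 + 7u + 3) − 15| ≤ 8|u − 4| < ϵ provided |u − 4| < ϵ/8.
Take δ = min(1, ϵ/8). Then 0 < |u − 4| < δ gives both |u − 4| < 1 and |u − 4| < ϵ/8, so |(-u^2 + 7u + 3) − 15| < ϵ.

δ = min(1, ϵ/8)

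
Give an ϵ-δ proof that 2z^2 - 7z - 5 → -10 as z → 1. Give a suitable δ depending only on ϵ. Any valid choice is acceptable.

δ = min(1, ϵ/9)

Fix ϵ > 0. We want δ > 0 such that 0 < |z − 1| < δ implies |(2z^2 - 7z - 5) + 10| < ϵ.
(2z^2 - 7z - 5) + 10 = 2z^2 - 7z + 5 = (z − 1)(2z - 5).
So |(2z^2 - 7z - 5) + 10| = |z − 1|·|2z - 5|.
Require δ ≤ 1. Then |z − 1| < 1 gives |z| < 2, and by the triangle inequality |2z - 5| ≤ 2·2 + 5 = 9.
Hence |(2z^2 - 7z - 5) + 10| ≤ 9|z − 1| < ϵ provided |z − 1| < ϵ/9.
Choosing δ = min(1, ϵ/9) ensures both conditions, hence |(2z^2 - 7z - 5) + 10| < ϵ.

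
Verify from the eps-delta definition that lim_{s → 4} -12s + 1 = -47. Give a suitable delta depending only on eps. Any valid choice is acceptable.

Suppose eps > 0. We need delta > 0 so that 0 < |s − 4| < delta implies |(-12s + 1) + 47| < eps.
|(-12s + 1) + 47| = |-12s + 48| = 12|s − 4|.
So 12|s − 4| < eps exactly when |s − 4| < eps/12.
Choosing delta = eps/12 gives |(-12s + 1) + 47| = 12|s − 4| < eps whenever |s − 4| < delta.

delta = eps/12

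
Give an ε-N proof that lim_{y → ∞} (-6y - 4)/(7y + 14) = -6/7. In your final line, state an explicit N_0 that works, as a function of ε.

N_0 = (8/7)/ε

Fix ε > 0. We seek N_0 > 0 such that y > N_0 implies |(-6y - 4)/(7y + 14) + 6/7| < ε.
(-6y - 4)/(7y + 14) + 6/7 = (7(-6y - 4) − (-6)(7y + 14)) / (7(7y + 14)) = 56/(7(7y + 14)).
For y > 0 we have 7y + 14 > 7y, so |(-6y - 4)/(7y + 14) + 6/7| = 56/(7(7y + 14)) < 56/(7·7y) = (8/7)/y.
Thus |(-6y - 4)/(7y + 14) + 6/7| < ε whenever y > (8/7)/ε.
Take N_0 = (8/7)/ε. If y > N_0 then |(-6y - 4)/(7y + 14) + 6/7| < (8/7)/y < ε.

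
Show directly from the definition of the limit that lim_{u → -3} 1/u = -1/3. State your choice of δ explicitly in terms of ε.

Let ε > 0 be given. We seek δ > 0 such that 0 < |u + 3| < δ implies |1/u + 1/3| < ε.
|1/u + 1/3| = |-3 − u|/(3·|u|) = |u + 3|/(3|u|).
Require δ ≤ 3/2 so that |u| > 3 − 3/2 = 3/2, hence 3|u| > 9/2.
Then |1/u + 1/3| < |u + 3|/(9/2), which is < ε when |u + 3| < (9/2)ε.
Take δ = min(3/2, (9/2)ε). Then 0 < |u + 3| < δ gives both |u + 3| < 3/2 and |u + 3| < (9/2)ε, so |1/u + 1/3| < ε.

δ = min(3/2, (9/2)ε)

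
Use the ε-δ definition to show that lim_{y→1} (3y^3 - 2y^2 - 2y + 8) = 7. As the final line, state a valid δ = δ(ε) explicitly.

Fix ε > 0. We want δ > 0 such that 0 < |y − 1| < δ implies |(3y^3 - 2y^2 - 2y + 8) − 7| < ε.
(3y^3 - 2y^2 - 2y + 8) − 7 = 3y^3 - 2y^2 - 2y + 1 = (y − 1)(3y^2 + y - 1).
So |(3y^3 - 2y^2 - 2y + 8) − 7| = |y − 1|·|3y^2 + y - 1|.
Require δ ≤ 1. Then |y − 1| < 1 gives |y| < 2, and by the triangle inequality |3y^2 + y - 1| ≤ 3·2^2 + 2 + 1 = 15.
Hence |(3y^3 - 2y^2 - 2y + 8) − 7| ≤ 15|y − 1| < ε provided |y − 1| < ε/15.
Choosing δ = min(1, ε/15) ensures both conditions, hence |(3y^3 - 2y^2 - 2y + 8) − 7| < ε.

δ = min(1, ε/15)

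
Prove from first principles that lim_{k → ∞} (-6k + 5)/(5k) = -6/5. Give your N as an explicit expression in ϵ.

N = 1/ϵ

Let ϵ > 0 be given. For k ≥ 1, |(-6k + 5)/(5k) + 6/5| = |25|/(5(5k)) = 25/(5(5k)).
Since 5k ≥ 5k for k ≥ 1, this is ≤ 25/(5·5k) = 1/k.
So |(-6k + 5)/(5k) + 6/5| < ϵ whenever k > 1/ϵ.
Take N = 1/ϵ. If k > N then |(-6k + 5)/(5k) + 6/5| ≤ 1/k < ϵ.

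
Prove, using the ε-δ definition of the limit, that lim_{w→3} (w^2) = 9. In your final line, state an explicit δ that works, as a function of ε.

Let ε > 0 be given. We seek δ > 0 with 0 < |w − 3| < δ ⇒ |w^2 − 9| < ε.
Factor: w^2 − 9 = (w − 3)(w + 3), so |w^2 − 9| = |w − 3|·|w + 3|.
Restrict δ ≤ 2. Then |w − 3| < 2 gives |w| < 5, so by the triangle inequality |w + 3| ≤ 5 + 3 = 8.
Hence |w^2 − 9| ≤ 8|w − 3|, which is < ε once |w − 3| < ε/8.
Take δ = min(2, ε/8). If 0 < |w − 3| < δ then both bounds hold and |w^2 − 9| ≤ 8|w − 3| < 8·(ε/8) = ε.

δ = min(2, ε/8)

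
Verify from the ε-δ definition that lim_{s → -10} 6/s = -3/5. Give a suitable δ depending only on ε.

Fix ε > 0. We seek δ > 0 such that 0 < |s + 10| < δ implies |6/s + 3/5| < ε.
|6/s + 3/5| = 6·|-10 − s|/(10·|s|) = 6|s + 10|/(10|s|).
Require δ ≤ 5 so that |s| > 10 − 5 = 5, hence 10|s| > 50.
Then |6/s + 3/5| < 6|s + 10|/50, which is < ε when |s + 10| < (25/3)ε.
Take δ = min(5, (25/3)ε). Then 0 < |s + 10| < δ gives both |s + 10| < 5 and |s + 10| < (25/3)ε, so |6/s + 3/5| < ε.

δ = min(5, (25/3)ε)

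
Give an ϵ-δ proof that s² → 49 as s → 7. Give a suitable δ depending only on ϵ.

Let ϵ > 0. We seek δ > 0 with 0 < |s − 7| < δ ⇒ |s² − 49| < ϵ.
Factor: s² − 49 = (s − 7)(s + 7), so |s² − 49| = |s − 7|·|s + 7|.
Restrict δ ≤ 1. Then |s − 7| < 1 gives |s| < 8, so by the triangle inequality |s + 7| ≤ 8 + 7 = 15.
Hence |s² − 49| ≤ 15|s − 7|, which is < ϵ once |s − 7| < ϵ/15.
Take δ = min(1, ϵ/15). If 0 < |s − 7| < δ then both bounds hold and |s² − 49| ≤ 15|s − 7| < 15·(ϵ/15) = ϵ.

δ = min(1, ϵ/15)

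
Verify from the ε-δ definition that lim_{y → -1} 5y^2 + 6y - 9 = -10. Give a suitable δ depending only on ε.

Suppose ε > 0. We want δ > 0 such that 0 < |y + 1| < δ implies |(5y^2 + 6y - 9) + 10| < ε.
(5y^2 + 6y - 9) + 10 = 5y^2 + 6y + 1 = (y + 1)(5y + 1).
So |(5y^2 + 6y - 9) + 10| = |y + 1|·|5y + 1|.
Assume first that |y + 1| < 1, so |y| < 2. Then |5y + 1| ≤ 5·2 + 1 = 11.
Hence |(5y^2 + 6y - 9) + 10| ≤ 11|y + 1| < ε provided |y + 1| < ε/11.
Take δ = min(1, ε/11). Then 0 < |y + 1| < δ gives both |y + 1| < 1 and |y + 1| < ε/11, so |(5y^2 + 6y - 9) + 10| < ε.

δ = min(1, ε/11)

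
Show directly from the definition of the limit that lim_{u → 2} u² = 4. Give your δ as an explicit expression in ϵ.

δ = min(2, ϵ/6)

Suppose ϵ > 0. We seek δ > 0 with 0 < |u − 2| < δ ⇒ |u² − 4| < ϵ.
Factor: u² − 4 = (u − 2)(u + 2), so |u² − 4| = |u − 2|·|u + 2|.
Restrict δ ≤ 2. Then |u − 2| < 2 gives |u| < 4, so by the triangle inequality |u + 2| ≤ 4 + 2 = 6.
Hence |u² − 4| ≤ 6|u − 2|, which is < ϵ once |u − 2| < ϵ/6.
Take δ = min(2, ϵ/6). If 0 < |u − 2| < δ then both bounds hold and |u² − 4| ≤ 6|u − 2| < 6·(ϵ/6) = ϵ.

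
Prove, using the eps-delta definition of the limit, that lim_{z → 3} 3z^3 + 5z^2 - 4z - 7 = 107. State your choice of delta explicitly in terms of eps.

delta = min(2, eps/183)

Fix eps > 0. We want delta > 0 such that 0 < |z − 3| < delta implies |(3z^3 + 5z^2 - 4z - 7) − 107| < eps.
(3z^3 + 5z^2 - 4z - 7) − 107 = 3z^3 + 5z^2 - 4z - 114 = (z − 3)(3z^2 + 14z + 38).
So |(3z^3 + 5z^2 - 4z - 7) − 107| = |z − 3|·|3z^2 + 14z + 38|.
Assume first that |z − 3| < 2, so |z| < 5. Then |3z^2 + 14z + 38| ≤ 3·5^2 + 14·5 + 38 = 183.
Hence |(3z^3 + 5z^2 - 4z - 7) − 107| ≤ 183|z − 3| < eps provided |z − 3| < eps/183.
Choosing delta = min(2, eps/183) ensures both conditions, hence |(3z^3 + 5z^2 - 4z - 7) − 107| < eps.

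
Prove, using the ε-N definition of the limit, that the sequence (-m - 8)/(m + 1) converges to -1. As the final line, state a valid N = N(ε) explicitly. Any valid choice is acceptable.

Suppose ε > 0. For m ≥ 1, |(-m - 8)/(m + 1) + 1| = |-7|/((m + 1)) = 7/((m + 1)).
Since m + 1 ≥ m for m ≥ 1, this is ≤ 7/(m) = 7/m.
So |(-m - 8)/(m + 1) + 1| < ε whenever m > 7/ε.
Take N = 7/ε. If m > N then |(-m - 8)/(m + 1) + 1| ≤ 7/m < ε.

N = 7/ε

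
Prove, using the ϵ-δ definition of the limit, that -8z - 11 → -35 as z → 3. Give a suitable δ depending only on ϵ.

δ = ϵ/8

Fix ϵ > 0. We need δ > 0 so that 0 < |z − 3| < δ implies |(-8z - 11) + 35| < ϵ.
|(-8z - 11) + 35| = |-8z + 24| = 8|z − 3|.
So 8|z − 3| < ϵ exactly when |z − 3| < ϵ/8.
Choosing δ = ϵ/8 gives |(-8z - 11) + 35| = 8|z − 3| < ϵ whenever |z − 3| < δ.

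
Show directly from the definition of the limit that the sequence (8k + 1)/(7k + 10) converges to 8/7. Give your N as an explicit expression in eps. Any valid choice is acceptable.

N = (73/49)/eps

Let eps > 0. For k ≥ 1, |(8k + 1)/(7k + 10) − (8/7)| = |-73|/(7(7k + 10)) = 73/(7(7k + 10)).
Since 7k + 10 ≥ 7k for k ≥ 1, this is ≤ 73/(7·7k) = (73/49)/k.
So |(8k + 1)/(7k + 10) − (8/7)| < eps whenever k > (73/49)/eps.
Take N = (73/49)/eps. If k > N then |(8k + 1)/(7k + 10) − (8/7)| ≤ (73/49)/k < eps.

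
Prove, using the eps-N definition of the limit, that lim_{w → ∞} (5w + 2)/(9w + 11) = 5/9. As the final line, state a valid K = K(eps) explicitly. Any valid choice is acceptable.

K = (37/81)/eps

Suppose eps > 0. We seek K > 0 such that w > K implies |(5w + 2)/(9w + 11) − (5/9)| < eps.
(5w + 2)/(9w + 11) − (5/9) = (9(5w + 2) − 5(9w + 11)) / (9(9w + 11)) = -37/(9(9w + 11)).
For w > 0 we have 9w + 11 > 9w, so |(5w + 2)/(9w + 11) − (5/9)| = 37/(9(9w + 11)) < 37/(9·9w) = (37/81)/w.
Thus |(5w + 2)/(9w + 11) − (5/9)| < eps whenever w > (37/81)/eps.
Take K = (37/81)/eps. If w > K then |(5w + 2)/(9w + 11) − (5/9)| < (37/81)/w < eps.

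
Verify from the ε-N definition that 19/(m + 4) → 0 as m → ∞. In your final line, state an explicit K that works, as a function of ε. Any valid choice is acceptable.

K = 19/ε

Suppose ε > 0. For m ≥ 1, |19/(m + 4) − 0| = 19/(m + 4) ≤ 19/m.
We need 19/m < ε, i.e. m > 19/ε.
Take K = 19/ε. If m > K then |19/(m + 4)| ≤ 19/m < ε.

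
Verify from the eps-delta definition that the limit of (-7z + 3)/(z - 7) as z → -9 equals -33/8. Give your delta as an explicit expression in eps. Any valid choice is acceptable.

delta = min(8, (64/23)eps)

Fix eps > 0. We want delta > 0 with 0 < |z + 9| < delta ⇒ |(-7z + 3)/(z - 7) + 33/8| < eps.
Combining over a common denominator, (-7z + 3)/(z - 7) + 33/8 = [(-7z + 3)·(-16) − 66·(z - 7)] / [(-16)·(z - 7)] = 46(z + 9) / ((-16)(z - 7)).
So |(-7z + 3)/(z - 7) + 33/8| = 46|z + 9| / (16·|z − 7|).
Restrict delta ≤ 8. Then |z + 9| < 8 gives |z − 7| = |(z + 9) + (-16)| ≥ 16 − 8 = 8.
Hence |(-7z + 3)/(z - 7) + 33/8| < 46|z + 9|/(16·8) = (23/64)|z + 9|, which is < eps once |z + 9| < (64/23)eps.
Take delta = min(8, (64/23)eps). Then 0 < |z + 9| < delta forces both bounds, so |(-7z + 3)/(z - 7) + 33/8| < eps.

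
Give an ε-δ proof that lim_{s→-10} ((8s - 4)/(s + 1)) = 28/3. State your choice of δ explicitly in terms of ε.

δ = min(9/2, (27/8)ε)

Suppose ε > 0. We want δ > 0 with 0 < |s + 10| < δ ⇒ |(8s - 4)/(s + 1) − (28/3)| < ε.
Combining over a common denominator, (8s - 4)/(s + 1) − (28/3) = [(8s - 4)·(-9) − (-84)·(s + 1)] / [(-9)·(s + 1)] = 12(s + 10) / ((-9)(s + 1)).
So |(8s - 4)/(s + 1) − (28/3)| = 12|s + 10| / (9·|s + 1|).
Restrict δ ≤ 9/2. Then |s + 10| < 9/2 gives |s + 1| = |(s + 10) + (-9)| ≥ 9 − 9/2 = 9/2.
Hence |(8s - 4)/(s + 1) − (28/3)| < 12|s + 10|/(9·(9/2)) = (8/27)|s + 10|, which is < ε once |s + 10| < (27/8)ε.
Take δ = min(9/2, (27/8)ε). Then 0 < |s + 10| < δ forces both bounds, so |(8s - 4)/(s + 1) − (28/3)| < ε.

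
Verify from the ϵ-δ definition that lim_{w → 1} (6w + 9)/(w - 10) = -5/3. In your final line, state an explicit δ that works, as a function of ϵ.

Let ϵ > 0. We want δ > 0 with 0 < |w − 1| < δ ⇒ |(6w + 9)/(w - 10) + 5/3| < ϵ.
Combining over a common denominator, (6w + 9)/(w - 10) + 5/3 = [(6w + 9)·(-9) − 15·(w - 10)] / [(-9)·(w - 10)] = -69(w − 1) / ((-9)(w - 10)).
So |(6w + 9)/(w - 10) + 5/3| = 69|w − 1| / (9·|w − 10|).
Restrict δ ≤ 9/2. Then |w − 1| < 9/2 gives |w − 10| = |(w − 1) + (-9)| ≥ 9 − 9/2 = 9/2.
Hence |(6w + 9)/(w - 10) + 5/3| < 69|w − 1|/(9·(9/2)) = (46/27)|w − 1|, which is < ϵ once |w − 1| < (27/46)ϵ.
Take δ = min(9/2, (27/46)ϵ). Then 0 < |w − 1| < δ forces both bounds, so |(6w + 9)/(w - 10) + 5/3| < ϵ.

δ = min(9/2, (27/46)ϵ)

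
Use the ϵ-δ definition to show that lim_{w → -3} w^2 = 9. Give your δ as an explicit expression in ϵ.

δ = min(2, ϵ/8)

Fix ϵ > 0. We seek δ > 0 with 0 < |w + 3| < δ ⇒ |w^2 − 9| < ϵ.
Factor: w^2 − 9 = (w + 3)(w - 3), so |w^2 − 9| = |w + 3|·|w - 3|.
Restrict δ ≤ 2. Then |w + 3| < 2 gives |w| < 5, so by the triangle inequality |w - 3| ≤ 5 + 3 = 8.
Hence |w^2 − 9| ≤ 8|w + 3|, which is < ϵ once |w + 3| < ϵ/8.
Take δ = min(2, ϵ/8). If 0 < |w + 3| < δ then both bounds hold and |w^2 − 9| ≤ 8|w + 3| < 8·(ϵ/8) = ϵ.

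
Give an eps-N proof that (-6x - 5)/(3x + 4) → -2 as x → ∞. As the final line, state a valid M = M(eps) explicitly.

Let eps > 0. We seek M > 0 such that x > M implies |(-6x - 5)/(3x + 4) + 2| < eps.
(-6x - 5)/(3x + 4) + 2 = (3(-6x - 5) − (-6)(3x + 4)) / (3(3x + 4)) = 9/(3(3x + 4)).
For x > 0 we have 3x + 4 > 3x, so |(-6x - 5)/(3x + 4) + 2| = 9/(3(3x + 4)) < 9/(3·3x) = 1/x.
Thus |(-6x - 5)/(3x + 4) + 2| < eps whenever x > 1/eps.
Take M = 1/eps. If x > M then |(-6x - 5)/(3x + 4) + 2| < 1/x < eps.

M = 1/eps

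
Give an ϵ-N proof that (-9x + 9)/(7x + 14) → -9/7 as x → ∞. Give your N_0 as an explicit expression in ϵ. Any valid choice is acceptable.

Fix ϵ > 0. We seek N_0 > 0 such that x > N_0 implies |(-9x + 9)/(7x + 14) + 9/7| < ϵ.
(-9x + 9)/(7x + 14) + 9/7 = (7(-9x + 9) − (-9)(7x + 14)) / (7(7x + 14)) = 189/(7(7x + 14)).
For x > 0 we have 7x + 14 > 7x, so |(-9x + 9)/(7x + 14) + 9/7| = 189/(7(7x + 14)) < 189/(7·7x) = (27/7)/x.
Thus |(-9x + 9)/(7x + 14) + 9/7| < ϵ whenever x > (27/7)/ϵ.
Take N_0 = (27/7)/ϵ. If x > N_0 then |(-9x + 9)/(7x + 14) + 9/7| < (27/7)/x < ϵ.

N_0 = (27/7)/ϵ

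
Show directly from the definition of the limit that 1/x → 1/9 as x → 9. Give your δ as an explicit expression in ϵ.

δ = min(9/2, (81/2)ϵ)

Fix ϵ > 0. We seek δ > 0 such that 0 < |x − 9| < δ implies |1/x − (1/9)| < ϵ.
|1/x − (1/9)| = |9 − x|/(9·|x|) = |x − 9|/(9|x|).
Restrict δ ≤ 9/2. Then |x − 9| < 9/2 gives |x| > 9/2, so 9|x| > 81/2.
Then |1/x − (1/9)| < |x − 9|/(81/2), which is < ϵ when |x − 9| < (81/2)ϵ.
Take δ = min(9/2, (81/2)ϵ). Then 0 < |x − 9| < δ gives both |x − 9| < 9/2 and |x − 9| < (81/2)ϵ, so |1/x − (1/9)| < ϵ.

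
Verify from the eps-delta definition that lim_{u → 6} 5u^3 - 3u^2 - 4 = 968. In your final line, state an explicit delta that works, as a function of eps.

delta = min(1, eps/596)

Let eps > 0. We want delta > 0 such that 0 < |u − 6| < delta implies |(5u^3 - 3u^2 - 4) − 968| < eps.
(5u^3 - 3u^2 - 4) − 968 = 5u^3 - 3u^2 - 972 = (u − 6)(5u^2 + 27u + 162).
So |(5u^3 - 3u^2 - 4) − 968| = |u − 6|·|5u^2 + 27u + 162|.
Assume first that |u − 6| < 1, so |u| < 7. Then |5u^2 + 27u + 162| ≤ 5·7^2 + 27·7 + 162 = 596.
Hence |(5u^3 - 3u^2 - 4) − 968| ≤ 596|u − 6| < eps provided |u − 6| < eps/596.
Choosing delta = min(1, eps/596) ensures both conditions, hence |(5u^3 - 3u^2 - 4) − 968| < eps.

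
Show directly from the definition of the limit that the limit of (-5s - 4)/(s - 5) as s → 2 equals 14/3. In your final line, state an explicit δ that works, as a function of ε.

Let ε > 0 be given. We want δ > 0 with 0 < |s − 2| < δ ⇒ |(-5s - 4)/(s - 5) − (14/3)| < ε.
Combining over a common denominator, (-5s - 4)/(s - 5) − (14/3) = [(-5s - 4)·(-3) − (-14)·(s - 5)] / [(-3)·(s - 5)] = 29(s − 2) / ((-3)(s - 5)).
So |(-5s - 4)/(s - 5) − (14/3)| = 29|s − 2| / (3·|s − 5|).
Restrict δ ≤ 3/2. Then |s − 2| < 3/2 gives |s − 5| = |(s − 2) + (-3)| ≥ 3 − 3/2 = 3/2.
Hence |(-5s - 4)/(s - 5) − (14/3)| < 29|s − 2|/(3·(3/2)) = (58/9)|s − 2|, which is < ε once |s − 2| < (9/58)ε.
Take δ = min(3/2, (9/58)ε). Then 0 < |s − 2| < δ forces both bounds, so |(-5s - 4)/(s - 5) − (14/3)| < ε.

δ = min(3/2, (9/58)ε)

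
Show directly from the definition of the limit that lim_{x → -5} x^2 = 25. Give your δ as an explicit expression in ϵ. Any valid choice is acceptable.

δ = min(1, ϵ/11)

Let ϵ > 0. We seek δ > 0 with 0 < |x + 5| < δ ⇒ |x^2 − 25| < ϵ.
Factor: x^2 − 25 = (x + 5)(x - 5), so |x^2 − 25| = |x + 5|·|x - 5|.
Restrict δ ≤ 1. Then |x + 5| < 1 gives |x| < 6, so by the triangle inequality |x - 5| ≤ 6 + 5 = 11.
Hence |x^2 − 25| ≤ 11|x + 5|, which is < ϵ once |x + 5| < ϵ/11.
Take δ = min(1, ϵ/11). If 0 < |x + 5| < δ then both bounds hold and |x^2 − 25| ≤ 11|x + 5| < 11·(ϵ/11) = ϵ.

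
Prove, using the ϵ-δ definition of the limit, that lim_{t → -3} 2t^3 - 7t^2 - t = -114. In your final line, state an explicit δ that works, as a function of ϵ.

δ = min(1, ϵ/122)

Fix ϵ > 0. We want δ > 0 such that 0 < |t + 3| < δ implies |(2t^3 - 7t^2 - t) + 114| < ϵ.
(2t^3 - 7t^2 - t) + 114 = 2t^3 - 7t^2 - t + 114 = (t + 3)(2t^2 - 13t + 38).
So |(2t^3 - 7t^2 - t) + 114| = |t + 3|·|2t^2 - 13t + 38|.
Require δ ≤ 1. Then |t + 3| < 1 gives |t| < 4, and by the triangle inequality |2t^2 - 13t + 38| ≤ 2·4^2 + 13·4 + 38 = 122.
Hence |(2t^3 - 7t^2 - t) + 114| ≤ 122|t + 3| < ϵ provided |t + 3| < ϵ/122.
Choosing δ = min(1, ϵ/122) ensures both conditions, hence |(2t^3 - 7t^2 - t) + 114| < ϵ.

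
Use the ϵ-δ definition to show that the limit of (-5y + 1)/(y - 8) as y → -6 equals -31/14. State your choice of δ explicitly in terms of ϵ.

δ = min(7, (98/39)ϵ)

Let ϵ > 0. We want δ > 0 with 0 < |y + 6| < δ ⇒ |(-5y + 1)/(y - 8) + 31/14| < ϵ.
Combining over a common denominator, (-5y + 1)/(y - 8) + 31/14 = [(-5y + 1)·(-14) − 31·(y - 8)] / [(-14)·(y - 8)] = 39(y + 6) / ((-14)(y - 8)).
So |(-5y + 1)/(y - 8) + 31/14| = 39|y + 6| / (14·|y − 8|).
Require δ ≤ 7, so |y − 8| ≥ |-14| − |y + 6| > 14 − 7 = 7.
Hence |(-5y + 1)/(y - 8) + 31/14| < 39|y + 6|/(14·7) = (39/98)|y + 6|, which is < ϵ once |y + 6| < (98/39)ϵ.
Take δ = min(7, (98/39)ϵ). Then 0 < |y + 6| < δ forces both bounds, so |(-5y + 1)/(y - 8) + 31/14| < ϵ.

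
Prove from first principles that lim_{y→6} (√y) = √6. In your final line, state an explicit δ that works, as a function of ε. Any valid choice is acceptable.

δ = min(6, √6·ε)

Suppose ε > 0. We want δ > 0 such that 0 < |y − 6| < δ implies |√y − √6| < ε.
Rationalise: √y − √6 = (y − 6)/(√y + √6), so |√y − √6| = |y − 6|/(√y + √6).
Restrict δ ≤ 6 so that |y − 6| < 6 forces y > 0, and then √y + √6 > √6.
Hence |√y − √6| < |y − 6|/√6, which is < ε once |y − 6| < √6·ε.
Take δ = min(6, √6·ε). If 0 < |y − 6| < δ then y > 0 and |√y − √6| < |y − 6|/√6 < ε.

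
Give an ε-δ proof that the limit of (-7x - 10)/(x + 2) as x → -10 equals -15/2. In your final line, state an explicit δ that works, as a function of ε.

δ = min(4, 8ε)

Let ε > 0. We want δ > 0 with 0 < |x + 10| < δ ⇒ |(-7x - 10)/(x + 2) + 15/2| < ε.
Combining over a common denominator, (-7x - 10)/(x + 2) + 15/2 = [(-7x - 10)·(-8) − 60·(x + 2)] / [(-8)·(x + 2)] = -4(x + 10) / ((-8)(x + 2)).
So |(-7x - 10)/(x + 2) + 15/2| = 4|x + 10| / (8·|x + 2|).
Require δ ≤ 4, so |x + 2| ≥ |-8| − |x + 10| > 8 − 4 = 4.
Hence |(-7x - 10)/(x + 2) + 15/2| < 4|x + 10|/(8·4) = (1/8)|x + 10|, which is < ε once |x + 10| < 8ε.
Take δ = min(4, 8ε). Then 0 < |x + 10| < δ forces both bounds, so |(-7x - 10)/(x + 2) + 15/2| < ε.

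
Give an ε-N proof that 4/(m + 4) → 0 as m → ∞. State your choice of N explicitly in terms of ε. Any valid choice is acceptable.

N = 4/ε

Let ε > 0 be given. For m ≥ 1, |4/(m + 4) − 0| = 4/(m + 4) ≤ 4/m.
We need 4/m < ε, i.e. m > 4/ε.
Take N = 4/ε. If m > N then |4/(m + 4)| ≤ 4/m < ε.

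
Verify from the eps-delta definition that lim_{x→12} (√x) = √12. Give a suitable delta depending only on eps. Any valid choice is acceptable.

Let eps > 0 be given. We want delta > 0 such that 0 < |x − 12| < delta implies |√x − √12| < eps.
Multiplying by the conjugate, |√x − √12| = |x − 12|/(√x + √12).
Restrict delta ≤ 12 so that |x − 12| < 12 forces x > 0, and then √x + √12 > √12.
Hence |√x − √12| < |x − 12|/√12, which is < eps once |x − 12| < √12·eps.
Take delta = min(12, √12·eps). If 0 < |x − 12| < delta then x > 0 and |√x − √12| < |x − 12|/√12 < eps.

delta = min(12, √12·eps)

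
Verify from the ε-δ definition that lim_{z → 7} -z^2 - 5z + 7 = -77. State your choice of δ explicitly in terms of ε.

δ = min(2, ε/21)

Let ε > 0. We want δ > 0 such that 0 < |z − 7| < δ implies |(-z^2 - 5z + 7) + 77| < ε.
(-z^2 - 5z + 7) + 77 = -z^2 - 5z + 84 = (z − 7)(-z - 12).
So |(-z^2 - 5z + 7) + 77| = |z − 7|·|-z - 12|.
Assume first that |z − 7| < 2, so |z| < 9. Then |-z - 12| ≤ 9 + 12 = 21.
Hence |(-z^2 - 5z + 7) + 77| ≤ 21|z − 7| < ε provided |z − 7| < ε/21.
Choosing δ = min(2, ε/21) ensures both conditions, hence |(-z^2 - 5z + 7) + 77| < ε.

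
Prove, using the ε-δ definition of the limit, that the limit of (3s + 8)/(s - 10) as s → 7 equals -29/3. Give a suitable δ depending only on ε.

δ = min(3/2, (9/76)ε)

Suppose ε > 0. We want δ > 0 with 0 < |s − 7| < δ ⇒ |(3s + 8)/(s - 10) + 29/3| < ε.
Combining over a common denominator, (3s + 8)/(s - 10) + 29/3 = [(3s + 8)·(-3) − 29·(s - 10)] / [(-3)·(s - 10)] = -38(s − 7) / ((-3)(s - 10)).
So |(3s + 8)/(s - 10) + 29/3| = 38|s − 7| / (3·|s − 10|).
Restrict δ ≤ 3/2. Then |s − 7| < 3/2 gives |s − 10| = |(s − 7) + (-3)| ≥ 3 − 3/2 = 3/2.
Hence |(3s + 8)/(s - 10) + 29/3| < 38|s − 7|/(3·(3/2)) = (76/9)|s − 7|, which is < ε once |s − 7| < (9/76)ε.
Take δ = min(3/2, (9/76)ε). Then 0 < |s − 7| < δ forces both bounds, so |(3s + 8)/(s - 10) + 29/3| < ε.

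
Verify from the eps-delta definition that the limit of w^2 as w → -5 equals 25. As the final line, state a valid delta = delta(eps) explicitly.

delta = min(1, eps/11)

Fix eps > 0. We seek delta > 0 with 0 < |w + 5| < delta ⇒ |w^2 − 25| < eps.
Factor: w^2 − 25 = (w + 5)(w - 5), so |w^2 − 25| = |w + 5|·|w - 5|.
Impose delta ≤ 1 so that |w| < 6; then |w - 5| ≤ 11.
Hence |w^2 − 25| ≤ 11|w + 5|, which is < eps once |w + 5| < eps/11.
Take delta = min(1, eps/11). If 0 < |w + 5| < delta then both bounds hold and |w^2 − 25| ≤ 11|w + 5| < 11·(eps/11) = eps.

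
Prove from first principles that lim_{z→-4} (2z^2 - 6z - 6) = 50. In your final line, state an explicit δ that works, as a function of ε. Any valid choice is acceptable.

Suppose ε > 0. We want δ > 0 such that 0 < |z + 4| < δ implies |(2z^2 - 6z - 6) − 50| < ε.
(2z^2 - 6z - 6) − 50 = 2z^2 - 6z - 56 = (z + 4)(2z - 14).
So |(2z^2 - 6z - 6) − 50| = |z + 4|·|2z - 14|.
Require δ ≤ 1. Then |z + 4| < 1 gives |z| < 5, and by the triangle inequality |2z - 14| ≤ 2·5 + 14 = 24.
Hence |(2z^2 - 6z - 6) − 50| ≤ 24|z + 4| < ε provided |z + 4| < ε/24.
Choosing δ = min(1, ε/24) ensures both conditions, hence |(2z^2 - 6z - 6) − 50| < ε.

δ = min(1, ε/24)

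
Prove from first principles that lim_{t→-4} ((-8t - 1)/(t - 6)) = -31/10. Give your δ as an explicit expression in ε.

δ = min(5, (50/49)ε)

Suppose ε > 0. We want δ > 0 with 0 < |t + 4| < δ ⇒ |(-8t - 1)/(t - 6) + 31/10| < ε.
Combining over a common denominator, (-8t - 1)/(t - 6) + 31/10 = [(-8t - 1)·(-10) − 31·(t - 6)] / [(-10)·(t - 6)] = 49(t + 4) / ((-10)(t - 6)).
So |(-8t - 1)/(t - 6) + 31/10| = 49|t + 4| / (10·|t − 6|).
Require δ ≤ 5, so |t − 6| ≥ |-10| − |t + 4| > 10 − 5 = 5.
Hence |(-8t - 1)/(t - 6) + 31/10| < 49|t + 4|/(10·5) = (49/50)|t + 4|, which is < ε once |t + 4| < (50/49)ε.
Take δ = min(5, (50/49)ε). Then 0 < |t + 4| < δ forces both bounds, so |(-8t - 1)/(t - 6) + 31/10| < ε.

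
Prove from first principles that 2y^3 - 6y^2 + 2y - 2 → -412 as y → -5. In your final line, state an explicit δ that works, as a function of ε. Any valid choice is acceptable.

δ = min(1, ε/250)

Suppose ε > 0. We want δ > 0 such that 0 < |y + 5| < δ implies |(2y^3 - 6y^2 + 2y - 2) + 412| < ε.
(2y^3 - 6y^2 + 2y - 2) + 412 = 2y^3 - 6y^2 + 2y + 410 = (y + 5)(2y^2 - 16y + 82).
So |(2y^3 - 6y^2 + 2y - 2) + 412| = |y + 5|·|2y^2 - 16y + 82|.
Require δ ≤ 1. Then |y + 5| < 1 gives |y| < 6, and by the triangle inequality |2y^2 - 16y + 82| ≤ 2·6^2 + 16·6 + 82 = 250.
Hence |(2y^3 - 6y^2 + 2y - 2) + 412| ≤ 250|y + 5| < ε provided |y + 5| < ε/250.
Choosing δ = min(1, ε/250) ensures both conditions, hence |(2y^3 - 6y^2 + 2y - 2) + 412| < ε.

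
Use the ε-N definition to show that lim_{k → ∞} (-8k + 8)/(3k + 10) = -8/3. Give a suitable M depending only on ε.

M = (104/9)/ε

Suppose ε > 0. For k ≥ 1, |(-8k + 8)/(3k + 10) + 8/3| = |104|/(3(3k + 10)) = 104/(3(3k + 10)).
Since 3k + 10 ≥ 3k for k ≥ 1, this is ≤ 104/(3·3k) = (104/9)/k.
So |(-8k + 8)/(3k + 10) + 8/3| < ε whenever k > (104/9)/ε.
Take M = (104/9)/ε. If k > M then |(-8k + 8)/(3k + 10) + 8/3| ≤ (104/9)/k < ε.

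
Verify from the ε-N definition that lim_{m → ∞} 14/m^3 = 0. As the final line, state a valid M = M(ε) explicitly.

Let ε > 0. For m ≥ 1, |14/m^3 − 0| = 14/m^3.
14/m^3 < ε ⇔ m^3 > 14/ε ⇔ m > (14/ε)^{1/3}.
Take M = (14/ε)^{1/3}. Then m > M implies 14/m^3 < ε.

M = (14/ε)^{1/3}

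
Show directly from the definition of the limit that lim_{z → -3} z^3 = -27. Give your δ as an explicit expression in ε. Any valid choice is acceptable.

Suppose ε > 0. We seek δ > 0 with 0 < |z + 3| < δ ⇒ |z^3 + 27| < ε.
Factor: z^3 + 27 = (z + 3)(z^2 - 3z + 9), so |z^3 + 27| = |z + 3|·|z^2 - 3z + 9|.
Impose δ ≤ 1 so that |z| < 4; then |z^2 - 3z + 9| ≤ 37.
Hence |z^3 + 27| ≤ 37|z + 3|, which is < ε once |z + 3| < ε/37.
Take δ = min(1, ε/37). If 0 < |z + 3| < δ then both bounds hold and |z^3 + 27| ≤ 37|z + 3| < 37·(ε/37) = ε.

δ = min(1, ε/37)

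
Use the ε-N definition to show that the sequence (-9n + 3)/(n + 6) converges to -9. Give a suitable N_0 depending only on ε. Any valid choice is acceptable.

N_0 = 57/ε

Fix ε > 0. For n ≥ 1, |(-9n + 3)/(n + 6) + 9| = |57|/((n + 6)) = 57/((n + 6)).
Since n + 6 ≥ n for n ≥ 1, this is ≤ 57/(n) = 57/n.
So |(-9n + 3)/(n + 6) + 9| < ε whenever n > 57/ε.
Take N_0 = 57/ε. If n > N_0 then |(-9n + 3)/(n + 6) + 9| ≤ 57/n < ε.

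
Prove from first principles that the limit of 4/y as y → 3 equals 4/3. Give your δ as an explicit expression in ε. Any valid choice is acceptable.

Let ε > 0. We seek δ > 0 such that 0 < |y − 3| < δ implies |4/y − (4/3)| < ε.
|4/y − (4/3)| = 4·|3 − y|/(3·|y|) = 4|y − 3|/(3|y|).
Require δ ≤ 3/2 so that |y| > 3 − 3/2 = 3/2, hence 3|y| > 9/2.
Then |4/y − (4/3)| < 4|y − 3|/(9/2), which is < ε when |y − 3| < (9/8)ε.
Take δ = min(3/2, (9/8)ε). Then 0 < |y − 3| < δ gives both |y − 3| < 3/2 and |y − 3| < (9/8)ε, so |4/y − (4/3)| < ε.

δ = min(3/2, (9/8)ε)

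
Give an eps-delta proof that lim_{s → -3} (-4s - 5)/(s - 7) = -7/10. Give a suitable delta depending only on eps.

Suppose eps > 0. We want delta > 0 with 0 < |s + 3| < delta ⇒ |(-4s - 5)/(s - 7) + 7/10| < eps.
Combining over a common denominator, (-4s - 5)/(s - 7) + 7/10 = [(-4s - 5)·(-10) − 7·(s - 7)] / [(-10)·(s - 7)] = 33(s + 3) / ((-10)(s - 7)).
So |(-4s - 5)/(s - 7) + 7/10| = 33|s + 3| / (10·|s − 7|).
Restrict delta ≤ 5. Then |s + 3| < 5 gives |s − 7| = |(s + 3) + (-10)| ≥ 10 − 5 = 5.
Hence |(-4s - 5)/(s - 7) + 7/10| < 33|s + 3|/(10·5) = (33/50)|s + 3|, which is < eps once |s + 3| < (50/33)eps.
Take delta = min(5, (50/33)eps). Then 0 < |s + 3| < delta forces both bounds, so |(-4s - 5)/(s - 7) + 7/10| < eps.

delta = min(5, (50/33)eps)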